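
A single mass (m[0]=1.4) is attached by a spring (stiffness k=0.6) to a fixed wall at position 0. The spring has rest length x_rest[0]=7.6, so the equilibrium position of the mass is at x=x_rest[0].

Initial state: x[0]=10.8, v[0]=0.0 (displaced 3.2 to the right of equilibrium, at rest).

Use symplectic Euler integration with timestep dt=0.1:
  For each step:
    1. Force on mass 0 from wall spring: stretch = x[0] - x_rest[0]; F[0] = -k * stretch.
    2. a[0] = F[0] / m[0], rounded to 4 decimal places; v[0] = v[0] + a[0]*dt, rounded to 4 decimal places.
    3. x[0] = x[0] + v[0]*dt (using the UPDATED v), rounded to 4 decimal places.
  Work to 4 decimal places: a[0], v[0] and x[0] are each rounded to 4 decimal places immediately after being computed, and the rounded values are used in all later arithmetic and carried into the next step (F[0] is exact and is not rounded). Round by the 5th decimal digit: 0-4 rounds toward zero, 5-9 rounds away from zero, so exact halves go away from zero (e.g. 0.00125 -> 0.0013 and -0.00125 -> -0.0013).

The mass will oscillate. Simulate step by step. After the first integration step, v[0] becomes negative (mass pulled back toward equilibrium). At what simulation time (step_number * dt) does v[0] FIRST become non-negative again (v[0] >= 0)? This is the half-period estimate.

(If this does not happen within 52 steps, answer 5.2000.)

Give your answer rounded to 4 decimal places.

Step 0: x=[10.8000] v=[0.0000]
Step 1: x=[10.7863] v=[-0.1371]
Step 2: x=[10.7589] v=[-0.2737]
Step 3: x=[10.7180] v=[-0.4091]
Step 4: x=[10.6637] v=[-0.5427]
Step 5: x=[10.5963] v=[-0.6740]
Step 6: x=[10.5161] v=[-0.8024]
Step 7: x=[10.4234] v=[-0.9274]
Step 8: x=[10.3186] v=[-1.0484]
Step 9: x=[10.2021] v=[-1.1649]
Step 10: x=[10.0745] v=[-1.2764]
Step 11: x=[9.9363] v=[-1.3825]
Step 12: x=[9.7880] v=[-1.4826]
Step 13: x=[9.6304] v=[-1.5764]
Step 14: x=[9.4641] v=[-1.6634]
Step 15: x=[9.2898] v=[-1.7433]
Step 16: x=[9.1082] v=[-1.8157]
Step 17: x=[8.9202] v=[-1.8803]
Step 18: x=[8.7265] v=[-1.9369]
Step 19: x=[8.5280] v=[-1.9852]
Step 20: x=[8.3255] v=[-2.0250]
Step 21: x=[8.1199] v=[-2.0561]
Step 22: x=[7.9121] v=[-2.0784]
Step 23: x=[7.7029] v=[-2.0918]
Step 24: x=[7.4933] v=[-2.0962]
Step 25: x=[7.2841] v=[-2.0916]
Step 26: x=[7.0763] v=[-2.0781]
Step 27: x=[6.8707] v=[-2.0557]
Step 28: x=[6.6683] v=[-2.0244]
Step 29: x=[6.4699] v=[-1.9845]
Step 30: x=[6.2763] v=[-1.9361]
Step 31: x=[6.0884] v=[-1.8794]
Step 32: x=[5.9069] v=[-1.8146]
Step 33: x=[5.7327] v=[-1.7420]
Step 34: x=[5.5665] v=[-1.6620]
Step 35: x=[5.4090] v=[-1.5749]
Step 36: x=[5.2609] v=[-1.4810]
Step 37: x=[5.1228] v=[-1.3808]
Step 38: x=[4.9953] v=[-1.2746]
Step 39: x=[4.8790] v=[-1.1630]
Step 40: x=[4.7744] v=[-1.0464]
Step 41: x=[4.6819] v=[-0.9253]
Step 42: x=[4.6019] v=[-0.8002]
Step 43: x=[4.5347] v=[-0.6717]
Step 44: x=[4.4807] v=[-0.5403]
Step 45: x=[4.4400] v=[-0.4066]
Step 46: x=[4.4129] v=[-0.2712]
Step 47: x=[4.3994] v=[-0.1346]
Step 48: x=[4.3997] v=[0.0026]
First v>=0 after going negative at step 48, time=4.8000

Answer: 4.8000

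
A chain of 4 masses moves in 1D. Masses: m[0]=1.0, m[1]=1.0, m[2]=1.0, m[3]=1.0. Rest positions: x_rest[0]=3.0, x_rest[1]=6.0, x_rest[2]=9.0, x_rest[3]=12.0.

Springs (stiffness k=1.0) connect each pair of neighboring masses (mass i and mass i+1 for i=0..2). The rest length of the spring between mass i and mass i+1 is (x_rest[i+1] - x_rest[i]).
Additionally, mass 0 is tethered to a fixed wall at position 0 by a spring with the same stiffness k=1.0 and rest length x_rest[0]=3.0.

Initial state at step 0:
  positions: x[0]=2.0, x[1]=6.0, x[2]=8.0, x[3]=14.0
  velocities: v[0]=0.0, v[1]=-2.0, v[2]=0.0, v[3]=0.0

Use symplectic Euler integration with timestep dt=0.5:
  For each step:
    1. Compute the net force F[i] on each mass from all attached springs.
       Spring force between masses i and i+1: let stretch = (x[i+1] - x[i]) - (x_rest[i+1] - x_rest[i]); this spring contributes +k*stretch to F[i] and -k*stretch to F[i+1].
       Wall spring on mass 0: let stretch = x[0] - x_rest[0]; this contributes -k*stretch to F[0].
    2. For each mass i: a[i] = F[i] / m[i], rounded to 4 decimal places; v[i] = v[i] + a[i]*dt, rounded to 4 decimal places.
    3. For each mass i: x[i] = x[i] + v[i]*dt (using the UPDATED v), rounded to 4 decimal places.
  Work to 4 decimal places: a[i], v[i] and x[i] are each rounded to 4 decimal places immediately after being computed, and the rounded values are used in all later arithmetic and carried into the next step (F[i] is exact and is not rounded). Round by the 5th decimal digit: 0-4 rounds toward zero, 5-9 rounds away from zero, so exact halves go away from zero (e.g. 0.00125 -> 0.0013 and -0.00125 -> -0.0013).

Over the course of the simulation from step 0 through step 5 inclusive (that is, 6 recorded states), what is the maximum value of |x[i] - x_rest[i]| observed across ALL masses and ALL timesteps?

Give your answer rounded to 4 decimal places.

Step 0: x=[2.0000 6.0000 8.0000 14.0000] v=[0.0000 -2.0000 0.0000 0.0000]
Step 1: x=[2.5000 4.5000 9.0000 13.2500] v=[1.0000 -3.0000 2.0000 -1.5000]
Step 2: x=[2.8750 3.6250 9.9375 12.1875] v=[0.7500 -1.7500 1.8750 -2.1250]
Step 3: x=[2.7188 4.1407 9.8594 11.3125] v=[-0.3125 1.0313 -0.1563 -1.7500]
Step 4: x=[2.2383 5.7306 8.7149 10.8242] v=[-0.9610 3.1797 -2.2891 -0.9766]
Step 5: x=[2.0713 7.1935 7.3516 10.5586] v=[-0.3340 2.9257 -2.7266 -0.5313]
Max displacement = 2.3750

Answer: 2.3750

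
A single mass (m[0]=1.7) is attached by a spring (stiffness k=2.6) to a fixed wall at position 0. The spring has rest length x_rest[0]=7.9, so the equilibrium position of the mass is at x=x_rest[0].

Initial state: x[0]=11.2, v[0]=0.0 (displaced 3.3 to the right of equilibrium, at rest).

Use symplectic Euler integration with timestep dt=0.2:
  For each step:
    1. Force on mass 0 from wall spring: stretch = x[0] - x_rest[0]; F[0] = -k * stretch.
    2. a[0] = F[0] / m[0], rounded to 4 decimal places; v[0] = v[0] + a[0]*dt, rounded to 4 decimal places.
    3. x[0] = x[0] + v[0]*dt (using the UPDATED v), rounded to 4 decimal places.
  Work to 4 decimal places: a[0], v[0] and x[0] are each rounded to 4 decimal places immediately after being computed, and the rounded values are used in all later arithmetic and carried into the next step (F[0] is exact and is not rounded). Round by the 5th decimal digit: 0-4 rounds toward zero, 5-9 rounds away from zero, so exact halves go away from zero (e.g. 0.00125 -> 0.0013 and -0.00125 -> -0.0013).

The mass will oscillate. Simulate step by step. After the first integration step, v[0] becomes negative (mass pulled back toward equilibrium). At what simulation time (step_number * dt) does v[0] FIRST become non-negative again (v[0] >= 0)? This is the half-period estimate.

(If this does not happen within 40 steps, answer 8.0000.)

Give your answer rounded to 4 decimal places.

Answer: 2.6000

Derivation:
Step 0: x=[11.2000] v=[0.0000]
Step 1: x=[10.9981] v=[-1.0094]
Step 2: x=[10.6067] v=[-1.9571]
Step 3: x=[10.0497] v=[-2.7850]
Step 4: x=[9.3612] v=[-3.4426]
Step 5: x=[8.5833] v=[-3.8896]
Step 6: x=[7.7636] v=[-4.0986]
Step 7: x=[6.9522] v=[-4.0569]
Step 8: x=[6.1988] v=[-3.7670]
Step 9: x=[5.5495] v=[-3.2466]
Step 10: x=[5.0440] v=[-2.5276]
Step 11: x=[4.7132] v=[-1.6540]
Step 12: x=[4.5774] v=[-0.6792]
Step 13: x=[4.6448] v=[0.3371]
First v>=0 after going negative at step 13, time=2.6000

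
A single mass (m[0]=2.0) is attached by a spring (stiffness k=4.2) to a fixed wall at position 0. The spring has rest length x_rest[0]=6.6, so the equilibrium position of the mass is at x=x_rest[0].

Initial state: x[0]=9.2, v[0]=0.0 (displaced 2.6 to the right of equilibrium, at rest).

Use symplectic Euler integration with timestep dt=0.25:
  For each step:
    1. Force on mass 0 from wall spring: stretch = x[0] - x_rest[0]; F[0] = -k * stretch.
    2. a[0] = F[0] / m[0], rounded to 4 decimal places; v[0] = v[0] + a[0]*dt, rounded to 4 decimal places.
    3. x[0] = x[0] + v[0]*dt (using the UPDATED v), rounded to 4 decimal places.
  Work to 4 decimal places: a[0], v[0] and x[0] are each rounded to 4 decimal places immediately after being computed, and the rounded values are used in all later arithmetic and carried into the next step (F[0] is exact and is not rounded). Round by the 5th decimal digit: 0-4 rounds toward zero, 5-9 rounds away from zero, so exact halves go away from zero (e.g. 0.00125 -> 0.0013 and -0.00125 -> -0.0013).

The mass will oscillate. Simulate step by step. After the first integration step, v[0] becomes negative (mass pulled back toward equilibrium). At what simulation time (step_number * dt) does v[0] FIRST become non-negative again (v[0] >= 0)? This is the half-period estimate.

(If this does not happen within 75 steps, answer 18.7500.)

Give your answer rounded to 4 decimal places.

Step 0: x=[9.2000] v=[0.0000]
Step 1: x=[8.8588] v=[-1.3650]
Step 2: x=[8.2211] v=[-2.5509]
Step 3: x=[7.3706] v=[-3.4020]
Step 4: x=[6.4190] v=[-3.8066]
Step 5: x=[5.4911] v=[-3.7116]
Step 6: x=[4.7088] v=[-3.1294]
Step 7: x=[4.1747] v=[-2.1365]
Step 8: x=[3.9589] v=[-0.8632]
Step 9: x=[4.0898] v=[0.5234]
First v>=0 after going negative at step 9, time=2.2500

Answer: 2.2500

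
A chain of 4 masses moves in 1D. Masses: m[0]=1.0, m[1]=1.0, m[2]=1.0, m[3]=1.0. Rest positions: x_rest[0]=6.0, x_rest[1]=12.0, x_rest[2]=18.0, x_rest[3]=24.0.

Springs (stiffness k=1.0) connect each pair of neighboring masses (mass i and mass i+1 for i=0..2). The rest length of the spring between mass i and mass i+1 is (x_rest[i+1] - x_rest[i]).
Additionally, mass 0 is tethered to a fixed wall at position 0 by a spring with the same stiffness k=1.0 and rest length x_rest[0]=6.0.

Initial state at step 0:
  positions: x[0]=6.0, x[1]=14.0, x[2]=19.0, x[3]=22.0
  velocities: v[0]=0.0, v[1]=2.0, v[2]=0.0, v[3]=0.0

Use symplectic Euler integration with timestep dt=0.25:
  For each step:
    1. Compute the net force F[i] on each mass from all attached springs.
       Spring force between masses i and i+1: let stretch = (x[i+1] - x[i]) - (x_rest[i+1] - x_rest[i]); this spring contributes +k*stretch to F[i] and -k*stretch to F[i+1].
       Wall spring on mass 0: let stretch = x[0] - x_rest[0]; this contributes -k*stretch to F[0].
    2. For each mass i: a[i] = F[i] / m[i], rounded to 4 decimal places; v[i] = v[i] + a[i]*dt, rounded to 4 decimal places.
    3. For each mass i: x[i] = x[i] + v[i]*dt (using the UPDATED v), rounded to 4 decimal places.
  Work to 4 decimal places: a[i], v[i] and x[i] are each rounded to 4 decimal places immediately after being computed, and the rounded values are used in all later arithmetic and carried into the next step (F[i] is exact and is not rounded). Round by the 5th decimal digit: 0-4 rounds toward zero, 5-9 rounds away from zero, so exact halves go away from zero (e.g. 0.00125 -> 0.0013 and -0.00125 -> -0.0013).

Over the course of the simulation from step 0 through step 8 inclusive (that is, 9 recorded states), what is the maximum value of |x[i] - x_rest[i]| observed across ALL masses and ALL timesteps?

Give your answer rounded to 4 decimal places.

Step 0: x=[6.0000 14.0000 19.0000 22.0000] v=[0.0000 2.0000 0.0000 0.0000]
Step 1: x=[6.1250 14.3125 18.8750 22.1875] v=[0.5000 1.2500 -0.5000 0.7500]
Step 2: x=[6.3789 14.3985 18.6719 22.5430] v=[1.0156 0.3438 -0.8125 1.4219]
Step 3: x=[6.7354 14.2503 18.4436 23.0315] v=[1.4258 -0.5928 -0.9131 1.9541]
Step 4: x=[7.1406 13.8945 18.2400 23.6083] v=[1.6207 -1.4232 -0.8145 2.3071]
Step 5: x=[7.5216 13.3882 18.1003 24.2246] v=[1.5240 -2.0253 -0.5588 2.4650]
Step 6: x=[7.7992 12.8097 18.0489 24.8331] v=[1.1103 -2.3139 -0.2058 2.4339]
Step 7: x=[7.9025 12.2455 18.0940 25.3926] v=[0.4131 -2.2567 0.1805 2.2379]
Step 8: x=[7.7833 11.7754 18.2298 25.8709] v=[-0.4768 -1.8803 0.5430 1.9133]
Max displacement = 2.3985

Answer: 2.3985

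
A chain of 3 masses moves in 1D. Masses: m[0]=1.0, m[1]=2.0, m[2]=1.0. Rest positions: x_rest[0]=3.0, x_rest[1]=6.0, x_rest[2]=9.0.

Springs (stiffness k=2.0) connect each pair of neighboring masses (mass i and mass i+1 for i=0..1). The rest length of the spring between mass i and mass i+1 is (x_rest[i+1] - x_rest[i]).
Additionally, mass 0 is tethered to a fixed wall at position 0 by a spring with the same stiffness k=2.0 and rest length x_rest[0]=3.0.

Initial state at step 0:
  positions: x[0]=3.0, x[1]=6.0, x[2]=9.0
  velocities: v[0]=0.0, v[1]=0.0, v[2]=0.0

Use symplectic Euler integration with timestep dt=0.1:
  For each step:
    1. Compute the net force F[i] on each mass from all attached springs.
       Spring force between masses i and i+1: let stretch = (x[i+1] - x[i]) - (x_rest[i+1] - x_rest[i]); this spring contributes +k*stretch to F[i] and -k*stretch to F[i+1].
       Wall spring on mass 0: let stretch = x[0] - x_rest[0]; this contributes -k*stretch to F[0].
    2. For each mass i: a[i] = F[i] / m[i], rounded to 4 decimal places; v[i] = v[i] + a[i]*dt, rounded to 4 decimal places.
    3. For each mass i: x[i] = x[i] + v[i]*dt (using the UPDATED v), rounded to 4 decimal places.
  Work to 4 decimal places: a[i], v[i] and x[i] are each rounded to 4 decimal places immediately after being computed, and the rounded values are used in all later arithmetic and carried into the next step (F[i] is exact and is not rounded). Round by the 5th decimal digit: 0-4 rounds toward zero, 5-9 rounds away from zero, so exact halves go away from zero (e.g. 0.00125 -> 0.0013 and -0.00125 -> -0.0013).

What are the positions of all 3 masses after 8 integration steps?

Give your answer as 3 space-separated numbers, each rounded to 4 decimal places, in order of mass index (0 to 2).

Step 0: x=[3.0000 6.0000 9.0000] v=[0.0000 0.0000 0.0000]
Step 1: x=[3.0000 6.0000 9.0000] v=[0.0000 0.0000 0.0000]
Step 2: x=[3.0000 6.0000 9.0000] v=[0.0000 0.0000 0.0000]
Step 3: x=[3.0000 6.0000 9.0000] v=[0.0000 0.0000 0.0000]
Step 4: x=[3.0000 6.0000 9.0000] v=[0.0000 0.0000 0.0000]
Step 5: x=[3.0000 6.0000 9.0000] v=[0.0000 0.0000 0.0000]
Step 6: x=[3.0000 6.0000 9.0000] v=[0.0000 0.0000 0.0000]
Step 7: x=[3.0000 6.0000 9.0000] v=[0.0000 0.0000 0.0000]
Step 8: x=[3.0000 6.0000 9.0000] v=[0.0000 0.0000 0.0000]

Answer: 3.0000 6.0000 9.0000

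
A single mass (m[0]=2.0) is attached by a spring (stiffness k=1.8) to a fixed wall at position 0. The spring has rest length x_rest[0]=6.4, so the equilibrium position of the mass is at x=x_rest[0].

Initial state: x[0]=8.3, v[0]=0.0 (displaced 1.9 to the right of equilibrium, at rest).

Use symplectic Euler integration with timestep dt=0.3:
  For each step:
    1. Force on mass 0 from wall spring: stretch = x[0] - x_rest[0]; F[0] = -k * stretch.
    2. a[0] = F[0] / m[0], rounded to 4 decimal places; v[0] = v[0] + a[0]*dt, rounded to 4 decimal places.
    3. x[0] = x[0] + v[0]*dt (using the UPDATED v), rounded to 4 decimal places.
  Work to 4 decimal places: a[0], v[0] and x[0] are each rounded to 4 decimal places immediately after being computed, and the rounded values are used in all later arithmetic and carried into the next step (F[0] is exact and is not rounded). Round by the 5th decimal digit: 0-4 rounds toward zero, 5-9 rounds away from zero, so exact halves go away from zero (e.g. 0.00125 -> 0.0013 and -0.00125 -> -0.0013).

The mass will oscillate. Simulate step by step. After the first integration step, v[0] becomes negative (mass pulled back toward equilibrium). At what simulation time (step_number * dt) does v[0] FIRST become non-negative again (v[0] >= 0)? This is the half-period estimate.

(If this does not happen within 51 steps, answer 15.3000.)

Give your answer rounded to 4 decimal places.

Step 0: x=[8.3000] v=[0.0000]
Step 1: x=[8.1461] v=[-0.5130]
Step 2: x=[7.8508] v=[-0.9845]
Step 3: x=[7.4379] v=[-1.3762]
Step 4: x=[6.9410] v=[-1.6564]
Step 5: x=[6.4003] v=[-1.8025]
Step 6: x=[5.8595] v=[-1.8026]
Step 7: x=[5.3625] v=[-1.6567]
Step 8: x=[4.9495] v=[-1.3766]
Step 9: x=[4.6540] v=[-0.9850]
Step 10: x=[4.4999] v=[-0.5136]
Step 11: x=[4.4997] v=[-0.0006]
Step 12: x=[4.6535] v=[0.5125]
First v>=0 after going negative at step 12, time=3.6000

Answer: 3.6000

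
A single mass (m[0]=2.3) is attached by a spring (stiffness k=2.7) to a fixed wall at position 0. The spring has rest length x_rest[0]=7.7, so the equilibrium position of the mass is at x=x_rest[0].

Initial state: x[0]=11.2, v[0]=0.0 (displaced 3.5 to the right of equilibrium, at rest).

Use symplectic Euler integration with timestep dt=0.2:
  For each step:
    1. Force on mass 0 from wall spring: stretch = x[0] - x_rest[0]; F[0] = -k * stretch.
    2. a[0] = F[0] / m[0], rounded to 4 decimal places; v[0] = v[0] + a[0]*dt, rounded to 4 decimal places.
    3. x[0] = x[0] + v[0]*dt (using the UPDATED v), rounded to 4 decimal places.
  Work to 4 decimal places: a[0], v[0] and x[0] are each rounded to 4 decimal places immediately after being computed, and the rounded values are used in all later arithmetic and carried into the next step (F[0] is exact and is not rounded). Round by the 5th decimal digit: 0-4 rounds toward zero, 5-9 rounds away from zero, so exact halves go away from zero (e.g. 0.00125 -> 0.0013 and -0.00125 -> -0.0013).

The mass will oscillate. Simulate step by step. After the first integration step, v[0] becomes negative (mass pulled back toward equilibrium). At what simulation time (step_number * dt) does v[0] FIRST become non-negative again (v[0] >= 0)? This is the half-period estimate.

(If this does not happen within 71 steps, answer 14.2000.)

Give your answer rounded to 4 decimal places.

Answer: 3.0000

Derivation:
Step 0: x=[11.2000] v=[0.0000]
Step 1: x=[11.0357] v=[-0.8217]
Step 2: x=[10.7147] v=[-1.6049]
Step 3: x=[10.2522] v=[-2.3127]
Step 4: x=[9.6698] v=[-2.9119]
Step 5: x=[8.9949] v=[-3.3744]
Step 6: x=[8.2592] v=[-3.6784]
Step 7: x=[7.4973] v=[-3.8097]
Step 8: x=[6.7449] v=[-3.7621]
Step 9: x=[6.0373] v=[-3.5379]
Step 10: x=[5.4078] v=[-3.1475]
Step 11: x=[4.8859] v=[-2.6093]
Step 12: x=[4.4962] v=[-1.9486]
Step 13: x=[4.2569] v=[-1.1964]
Step 14: x=[4.1793] v=[-0.3880]
Step 15: x=[4.2670] v=[0.4386]
First v>=0 after going negative at step 15, time=3.0000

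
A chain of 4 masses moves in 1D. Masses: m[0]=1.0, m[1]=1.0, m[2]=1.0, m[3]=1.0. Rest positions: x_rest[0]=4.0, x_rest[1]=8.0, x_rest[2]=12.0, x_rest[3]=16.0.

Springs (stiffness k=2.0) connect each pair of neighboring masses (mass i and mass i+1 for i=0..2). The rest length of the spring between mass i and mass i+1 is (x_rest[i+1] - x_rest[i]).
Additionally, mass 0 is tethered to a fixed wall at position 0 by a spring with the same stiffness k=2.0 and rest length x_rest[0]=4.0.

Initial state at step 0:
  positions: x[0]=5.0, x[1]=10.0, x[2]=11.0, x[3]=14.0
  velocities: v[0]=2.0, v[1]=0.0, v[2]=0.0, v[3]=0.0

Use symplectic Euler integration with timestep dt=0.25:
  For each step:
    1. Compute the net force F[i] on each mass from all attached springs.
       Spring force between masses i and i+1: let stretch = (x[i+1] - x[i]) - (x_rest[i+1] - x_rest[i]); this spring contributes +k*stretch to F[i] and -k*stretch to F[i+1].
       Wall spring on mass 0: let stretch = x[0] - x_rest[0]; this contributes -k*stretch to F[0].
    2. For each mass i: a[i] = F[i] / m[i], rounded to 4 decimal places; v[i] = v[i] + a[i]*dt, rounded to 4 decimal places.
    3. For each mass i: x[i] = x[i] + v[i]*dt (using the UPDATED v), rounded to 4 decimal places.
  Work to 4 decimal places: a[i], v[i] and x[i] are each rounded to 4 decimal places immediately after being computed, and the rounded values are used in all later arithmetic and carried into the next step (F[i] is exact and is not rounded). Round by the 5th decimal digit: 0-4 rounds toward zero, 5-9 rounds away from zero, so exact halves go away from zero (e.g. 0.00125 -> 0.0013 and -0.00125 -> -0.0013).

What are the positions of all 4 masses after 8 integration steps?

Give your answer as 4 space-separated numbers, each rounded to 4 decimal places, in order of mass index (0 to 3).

Step 0: x=[5.0000 10.0000 11.0000 14.0000] v=[2.0000 0.0000 0.0000 0.0000]
Step 1: x=[5.5000 9.5000 11.2500 14.1250] v=[2.0000 -2.0000 1.0000 0.5000]
Step 2: x=[5.8125 8.7188 11.6406 14.3906] v=[1.2500 -3.1250 1.5625 1.0625]
Step 3: x=[5.7617 7.9395 12.0098 14.8125] v=[-0.2031 -3.1173 1.4766 1.6875]
Step 4: x=[5.2629 7.3967 12.2205 15.3841] v=[-1.9951 -2.1711 0.8428 2.2862]
Step 5: x=[4.3730 7.1902 12.2237 16.0602] v=[-3.5597 -0.8261 0.0127 2.7044]
Step 6: x=[3.2886 7.2607 12.0773 16.7568] v=[-4.3376 0.2821 -0.5858 2.7862]
Step 7: x=[2.2896 7.4368 11.9137 17.3684] v=[-3.9959 0.7044 -0.6544 2.4465]
Step 8: x=[1.6478 7.5291 11.8723 17.7982] v=[-2.5671 0.3693 -0.1655 1.7192]

Answer: 1.6478 7.5291 11.8723 17.7982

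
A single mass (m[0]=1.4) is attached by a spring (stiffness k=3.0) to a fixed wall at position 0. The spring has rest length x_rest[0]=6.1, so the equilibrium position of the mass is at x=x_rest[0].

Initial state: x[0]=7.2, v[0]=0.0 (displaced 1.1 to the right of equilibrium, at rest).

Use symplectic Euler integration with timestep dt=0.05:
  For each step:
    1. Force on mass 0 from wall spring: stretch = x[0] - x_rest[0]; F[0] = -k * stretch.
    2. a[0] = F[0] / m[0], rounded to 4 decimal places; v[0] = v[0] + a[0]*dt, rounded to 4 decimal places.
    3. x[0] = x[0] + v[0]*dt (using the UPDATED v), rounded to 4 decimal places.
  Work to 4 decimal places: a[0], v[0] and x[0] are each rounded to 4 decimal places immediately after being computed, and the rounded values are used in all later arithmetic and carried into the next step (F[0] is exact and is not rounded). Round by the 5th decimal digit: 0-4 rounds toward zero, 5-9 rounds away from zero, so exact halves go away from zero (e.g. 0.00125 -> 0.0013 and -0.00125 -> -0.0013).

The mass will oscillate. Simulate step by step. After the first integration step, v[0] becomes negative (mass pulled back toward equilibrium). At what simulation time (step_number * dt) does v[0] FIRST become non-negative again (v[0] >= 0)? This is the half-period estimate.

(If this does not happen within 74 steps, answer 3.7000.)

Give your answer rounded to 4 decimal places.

Step 0: x=[7.2000] v=[0.0000]
Step 1: x=[7.1941] v=[-0.1179]
Step 2: x=[7.1823] v=[-0.2351]
Step 3: x=[7.1647] v=[-0.3511]
Step 4: x=[7.1414] v=[-0.4652]
Step 5: x=[7.1126] v=[-0.5768]
Step 6: x=[7.0783] v=[-0.6853]
Step 7: x=[7.0388] v=[-0.7901]
Step 8: x=[6.9943] v=[-0.8907]
Step 9: x=[6.9450] v=[-0.9865]
Step 10: x=[6.8912] v=[-1.0770]
Step 11: x=[6.8331] v=[-1.1618]
Step 12: x=[6.7711] v=[-1.2403]
Step 13: x=[6.7055] v=[-1.3122]
Step 14: x=[6.6366] v=[-1.3771]
Step 15: x=[6.5649] v=[-1.4346]
Step 16: x=[6.4907] v=[-1.4844]
Step 17: x=[6.4144] v=[-1.5263]
Step 18: x=[6.3364] v=[-1.5600]
Step 19: x=[6.2571] v=[-1.5853]
Step 20: x=[6.1770] v=[-1.6021]
Step 21: x=[6.0965] v=[-1.6104]
Step 22: x=[6.0160] v=[-1.6100]
Step 23: x=[5.9360] v=[-1.6010]
Step 24: x=[5.8568] v=[-1.5834]
Step 25: x=[5.7789] v=[-1.5573]
Step 26: x=[5.7028] v=[-1.5229]
Step 27: x=[5.6288] v=[-1.4803]
Step 28: x=[5.5573] v=[-1.4298]
Step 29: x=[5.4887] v=[-1.3717]
Step 30: x=[5.4234] v=[-1.3062]
Step 31: x=[5.3617] v=[-1.2337]
Step 32: x=[5.3040] v=[-1.1546]
Step 33: x=[5.2505] v=[-1.0693]
Step 34: x=[5.2016] v=[-0.9783]
Step 35: x=[5.1575] v=[-0.8820]
Step 36: x=[5.1185] v=[-0.7810]
Step 37: x=[5.0847] v=[-0.6758]
Step 38: x=[5.0564] v=[-0.5670]
Step 39: x=[5.0336] v=[-0.4552]
Step 40: x=[5.0166] v=[-0.3409]
Step 41: x=[5.0054] v=[-0.2248]
Step 42: x=[5.0000] v=[-0.1075]
Step 43: x=[5.0005] v=[0.0104]
First v>=0 after going negative at step 43, time=2.1500

Answer: 2.1500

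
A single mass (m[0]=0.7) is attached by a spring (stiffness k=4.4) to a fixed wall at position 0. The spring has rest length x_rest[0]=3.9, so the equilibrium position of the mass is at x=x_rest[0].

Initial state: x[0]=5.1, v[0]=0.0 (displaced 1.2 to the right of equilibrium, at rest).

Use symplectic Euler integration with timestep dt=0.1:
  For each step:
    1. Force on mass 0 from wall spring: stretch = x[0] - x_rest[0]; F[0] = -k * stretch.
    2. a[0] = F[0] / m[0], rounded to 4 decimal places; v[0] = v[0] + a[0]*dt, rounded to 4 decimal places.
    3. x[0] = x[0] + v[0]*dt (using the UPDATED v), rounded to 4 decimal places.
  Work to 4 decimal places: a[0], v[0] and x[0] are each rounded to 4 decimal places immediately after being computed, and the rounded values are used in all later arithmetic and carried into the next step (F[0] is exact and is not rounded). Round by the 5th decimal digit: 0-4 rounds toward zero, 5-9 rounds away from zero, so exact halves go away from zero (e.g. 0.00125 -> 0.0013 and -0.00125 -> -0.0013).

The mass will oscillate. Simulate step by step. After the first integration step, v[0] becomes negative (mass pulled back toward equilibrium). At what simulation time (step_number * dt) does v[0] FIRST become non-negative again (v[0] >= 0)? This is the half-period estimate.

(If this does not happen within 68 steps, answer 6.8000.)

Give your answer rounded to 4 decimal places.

Step 0: x=[5.1000] v=[0.0000]
Step 1: x=[5.0246] v=[-0.7543]
Step 2: x=[4.8785] v=[-1.4612]
Step 3: x=[4.6709] v=[-2.0763]
Step 4: x=[4.4148] v=[-2.5609]
Step 5: x=[4.1264] v=[-2.8845]
Step 6: x=[3.8237] v=[-3.0268]
Step 7: x=[3.5258] v=[-2.9788]
Step 8: x=[3.2514] v=[-2.7436]
Step 9: x=[3.0178] v=[-2.3359]
Step 10: x=[2.8397] v=[-1.7814]
Step 11: x=[2.7282] v=[-1.1149]
Step 12: x=[2.6904] v=[-0.3783]
Step 13: x=[2.7286] v=[0.3820]
First v>=0 after going negative at step 13, time=1.3000

Answer: 1.3000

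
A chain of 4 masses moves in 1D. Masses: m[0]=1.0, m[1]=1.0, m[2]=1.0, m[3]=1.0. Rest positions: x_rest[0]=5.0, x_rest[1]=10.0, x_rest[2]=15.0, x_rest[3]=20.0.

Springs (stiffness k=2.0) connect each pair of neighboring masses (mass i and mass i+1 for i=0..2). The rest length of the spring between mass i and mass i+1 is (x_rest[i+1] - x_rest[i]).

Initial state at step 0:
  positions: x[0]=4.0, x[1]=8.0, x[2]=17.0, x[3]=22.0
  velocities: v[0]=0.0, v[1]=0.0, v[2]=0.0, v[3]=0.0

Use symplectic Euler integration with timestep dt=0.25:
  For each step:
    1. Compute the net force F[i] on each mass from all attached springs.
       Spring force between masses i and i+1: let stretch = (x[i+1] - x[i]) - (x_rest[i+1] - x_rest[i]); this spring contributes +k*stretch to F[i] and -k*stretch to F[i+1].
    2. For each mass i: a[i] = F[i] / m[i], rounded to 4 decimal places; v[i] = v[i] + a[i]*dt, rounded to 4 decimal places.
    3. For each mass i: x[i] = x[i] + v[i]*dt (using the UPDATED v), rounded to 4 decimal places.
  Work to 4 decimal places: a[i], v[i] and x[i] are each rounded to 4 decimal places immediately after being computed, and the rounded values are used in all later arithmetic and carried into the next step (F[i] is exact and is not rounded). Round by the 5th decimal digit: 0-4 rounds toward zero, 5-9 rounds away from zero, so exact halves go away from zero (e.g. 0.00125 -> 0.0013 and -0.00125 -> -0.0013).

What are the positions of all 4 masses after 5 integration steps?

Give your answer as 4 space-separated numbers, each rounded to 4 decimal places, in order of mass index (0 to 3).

Step 0: x=[4.0000 8.0000 17.0000 22.0000] v=[0.0000 0.0000 0.0000 0.0000]
Step 1: x=[3.8750 8.6250 16.5000 22.0000] v=[-0.5000 2.5000 -2.0000 0.0000]
Step 2: x=[3.7188 9.6406 15.7031 21.9375] v=[-0.6250 4.0625 -3.1875 -0.2500]
Step 3: x=[3.6778 10.6738 14.9277 21.7207] v=[-0.1641 4.1329 -3.1016 -0.8672]
Step 4: x=[3.8863 11.3643 14.4697 21.2798] v=[0.8339 2.7619 -1.8321 -1.7637]
Step 5: x=[4.4045 11.5082 14.4748 20.6126] v=[2.0729 0.5756 0.0203 -2.6688]

Answer: 4.4045 11.5082 14.4748 20.6126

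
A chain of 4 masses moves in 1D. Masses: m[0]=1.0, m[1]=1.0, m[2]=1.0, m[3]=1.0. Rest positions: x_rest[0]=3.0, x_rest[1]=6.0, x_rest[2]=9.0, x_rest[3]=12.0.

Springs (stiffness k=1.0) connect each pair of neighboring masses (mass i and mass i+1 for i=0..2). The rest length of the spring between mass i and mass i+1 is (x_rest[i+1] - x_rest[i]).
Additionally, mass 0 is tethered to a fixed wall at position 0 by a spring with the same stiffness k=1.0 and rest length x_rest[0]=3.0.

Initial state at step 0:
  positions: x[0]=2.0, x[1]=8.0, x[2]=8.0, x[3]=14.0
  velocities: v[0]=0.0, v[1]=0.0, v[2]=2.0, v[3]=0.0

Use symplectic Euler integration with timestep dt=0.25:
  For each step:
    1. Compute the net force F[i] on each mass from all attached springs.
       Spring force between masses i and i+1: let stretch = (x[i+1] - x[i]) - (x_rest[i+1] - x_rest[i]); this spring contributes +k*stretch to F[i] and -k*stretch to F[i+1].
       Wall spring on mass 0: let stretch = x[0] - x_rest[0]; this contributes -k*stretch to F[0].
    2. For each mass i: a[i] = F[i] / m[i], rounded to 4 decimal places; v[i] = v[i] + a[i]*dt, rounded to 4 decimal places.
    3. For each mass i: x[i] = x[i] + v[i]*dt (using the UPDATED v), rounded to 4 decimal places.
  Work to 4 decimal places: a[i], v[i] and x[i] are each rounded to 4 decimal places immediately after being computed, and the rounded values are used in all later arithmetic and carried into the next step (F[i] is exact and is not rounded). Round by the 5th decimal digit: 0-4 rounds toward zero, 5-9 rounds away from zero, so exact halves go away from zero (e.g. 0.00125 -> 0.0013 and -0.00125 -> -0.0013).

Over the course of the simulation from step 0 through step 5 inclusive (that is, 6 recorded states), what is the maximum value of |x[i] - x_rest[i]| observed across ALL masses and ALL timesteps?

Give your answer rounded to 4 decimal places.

Answer: 3.6968

Derivation:
Step 0: x=[2.0000 8.0000 8.0000 14.0000] v=[0.0000 0.0000 2.0000 0.0000]
Step 1: x=[2.2500 7.6250 8.8750 13.8125] v=[1.0000 -1.5000 3.5000 -0.7500]
Step 2: x=[2.6953 6.9922 9.9805 13.5039] v=[1.7813 -2.5313 4.4219 -1.2344]
Step 3: x=[3.2407 6.2776 11.1194 13.1626] v=[2.1817 -2.8585 4.5557 -1.3653]
Step 4: x=[3.7734 5.6758 12.0834 12.8811] v=[2.1308 -2.4073 3.8561 -1.1261]
Step 5: x=[4.1892 5.3556 12.6968 12.7372] v=[1.6631 -1.2810 2.4536 -0.5755]
Max displacement = 3.6968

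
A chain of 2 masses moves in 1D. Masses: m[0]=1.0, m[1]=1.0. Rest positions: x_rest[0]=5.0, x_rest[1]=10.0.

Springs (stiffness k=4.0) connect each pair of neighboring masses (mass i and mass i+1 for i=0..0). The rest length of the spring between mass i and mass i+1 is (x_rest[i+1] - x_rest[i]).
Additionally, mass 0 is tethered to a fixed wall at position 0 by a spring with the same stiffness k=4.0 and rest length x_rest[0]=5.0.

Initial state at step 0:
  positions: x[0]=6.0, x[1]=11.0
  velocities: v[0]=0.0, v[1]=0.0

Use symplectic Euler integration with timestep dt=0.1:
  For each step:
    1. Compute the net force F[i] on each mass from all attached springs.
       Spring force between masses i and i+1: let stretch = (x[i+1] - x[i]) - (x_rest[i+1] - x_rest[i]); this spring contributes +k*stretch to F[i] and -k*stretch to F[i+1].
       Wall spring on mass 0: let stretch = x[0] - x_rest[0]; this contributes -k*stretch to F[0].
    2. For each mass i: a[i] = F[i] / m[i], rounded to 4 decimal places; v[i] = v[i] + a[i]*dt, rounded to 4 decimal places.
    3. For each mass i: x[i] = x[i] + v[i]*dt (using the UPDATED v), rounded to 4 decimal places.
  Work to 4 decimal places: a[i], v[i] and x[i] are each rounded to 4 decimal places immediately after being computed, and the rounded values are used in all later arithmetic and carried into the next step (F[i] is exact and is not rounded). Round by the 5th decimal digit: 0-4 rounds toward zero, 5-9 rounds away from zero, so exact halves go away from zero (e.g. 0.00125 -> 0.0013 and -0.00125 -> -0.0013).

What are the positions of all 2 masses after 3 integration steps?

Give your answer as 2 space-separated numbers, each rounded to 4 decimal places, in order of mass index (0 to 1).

Answer: 5.7757 10.9922

Derivation:
Step 0: x=[6.0000 11.0000] v=[0.0000 0.0000]
Step 1: x=[5.9600 11.0000] v=[-0.4000 0.0000]
Step 2: x=[5.8832 10.9984] v=[-0.7680 -0.0160]
Step 3: x=[5.7757 10.9922] v=[-1.0752 -0.0621]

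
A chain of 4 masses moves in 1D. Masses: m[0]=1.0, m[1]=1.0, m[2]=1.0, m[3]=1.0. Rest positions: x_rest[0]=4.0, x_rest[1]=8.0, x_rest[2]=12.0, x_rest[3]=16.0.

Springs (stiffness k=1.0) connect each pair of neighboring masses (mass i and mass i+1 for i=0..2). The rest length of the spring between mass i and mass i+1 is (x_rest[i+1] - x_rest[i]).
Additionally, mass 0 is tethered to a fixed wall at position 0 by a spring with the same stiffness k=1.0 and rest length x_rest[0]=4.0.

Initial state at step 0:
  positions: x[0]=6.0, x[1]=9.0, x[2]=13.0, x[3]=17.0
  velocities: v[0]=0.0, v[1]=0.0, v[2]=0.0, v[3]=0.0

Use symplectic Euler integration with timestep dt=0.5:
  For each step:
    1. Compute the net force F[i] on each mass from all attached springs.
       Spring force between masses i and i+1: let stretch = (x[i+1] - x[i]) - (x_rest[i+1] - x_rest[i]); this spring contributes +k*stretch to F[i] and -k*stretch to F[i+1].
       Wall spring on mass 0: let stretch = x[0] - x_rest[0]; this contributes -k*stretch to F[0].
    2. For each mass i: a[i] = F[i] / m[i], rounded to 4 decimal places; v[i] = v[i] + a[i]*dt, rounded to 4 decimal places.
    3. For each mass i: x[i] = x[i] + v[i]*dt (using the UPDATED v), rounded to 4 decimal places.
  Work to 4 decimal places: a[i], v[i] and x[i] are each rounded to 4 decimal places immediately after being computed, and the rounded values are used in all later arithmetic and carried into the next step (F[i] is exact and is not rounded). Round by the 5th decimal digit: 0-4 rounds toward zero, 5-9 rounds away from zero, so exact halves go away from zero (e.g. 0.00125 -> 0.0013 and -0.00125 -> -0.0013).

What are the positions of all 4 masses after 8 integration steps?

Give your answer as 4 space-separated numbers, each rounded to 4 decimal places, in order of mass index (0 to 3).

Step 0: x=[6.0000 9.0000 13.0000 17.0000] v=[0.0000 0.0000 0.0000 0.0000]
Step 1: x=[5.2500 9.2500 13.0000 17.0000] v=[-1.5000 0.5000 0.0000 0.0000]
Step 2: x=[4.1875 9.4375 13.0625 17.0000] v=[-2.1250 0.3750 0.1250 0.0000]
Step 3: x=[3.3906 9.2188 13.2032 17.0157] v=[-1.5938 -0.4375 0.2813 0.0313]
Step 4: x=[3.2031 8.5391 13.3009 17.0783] v=[-0.3750 -1.3594 0.1954 0.1251]
Step 5: x=[3.5489 7.7159 13.1525 17.1965] v=[0.6915 -1.6465 -0.2968 0.2364]
Step 6: x=[4.0492 7.2101 12.6560 17.3037] v=[1.0006 -1.0117 -0.9931 0.2144]
Step 7: x=[4.3275 7.2755 11.9599 17.2490] v=[0.5565 0.1308 -1.3922 -0.1095]
Step 8: x=[4.2609 7.7750 11.4150 16.8720] v=[-0.1333 0.9990 -1.0899 -0.7541]

Answer: 4.2609 7.7750 11.4150 16.8720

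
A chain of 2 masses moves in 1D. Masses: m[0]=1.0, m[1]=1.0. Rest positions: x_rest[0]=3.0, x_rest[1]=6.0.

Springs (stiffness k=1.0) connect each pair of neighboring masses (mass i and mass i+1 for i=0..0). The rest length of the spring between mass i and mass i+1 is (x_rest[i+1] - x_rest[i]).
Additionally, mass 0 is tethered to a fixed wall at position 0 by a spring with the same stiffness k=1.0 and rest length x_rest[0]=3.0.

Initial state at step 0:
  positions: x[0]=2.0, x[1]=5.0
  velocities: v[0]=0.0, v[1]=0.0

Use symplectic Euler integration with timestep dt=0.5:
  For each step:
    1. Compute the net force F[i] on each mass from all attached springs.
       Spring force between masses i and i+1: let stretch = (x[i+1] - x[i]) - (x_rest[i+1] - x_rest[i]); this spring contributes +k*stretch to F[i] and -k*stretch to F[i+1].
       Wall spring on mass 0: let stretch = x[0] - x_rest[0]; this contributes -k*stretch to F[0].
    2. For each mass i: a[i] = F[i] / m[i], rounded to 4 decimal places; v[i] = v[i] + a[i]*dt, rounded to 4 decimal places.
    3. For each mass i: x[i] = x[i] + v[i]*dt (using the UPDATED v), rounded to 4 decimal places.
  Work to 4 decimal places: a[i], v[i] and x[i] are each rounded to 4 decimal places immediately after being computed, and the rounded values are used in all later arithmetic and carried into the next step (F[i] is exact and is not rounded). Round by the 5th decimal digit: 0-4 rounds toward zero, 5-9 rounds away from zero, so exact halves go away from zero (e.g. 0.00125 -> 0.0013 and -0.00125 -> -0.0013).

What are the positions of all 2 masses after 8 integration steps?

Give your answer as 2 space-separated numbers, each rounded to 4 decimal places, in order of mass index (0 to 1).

Step 0: x=[2.0000 5.0000] v=[0.0000 0.0000]
Step 1: x=[2.2500 5.0000] v=[0.5000 0.0000]
Step 2: x=[2.6250 5.0625] v=[0.7500 0.1250]
Step 3: x=[2.9532 5.2657] v=[0.6563 0.4063]
Step 4: x=[3.1212 5.6408] v=[0.3360 0.7501]
Step 5: x=[3.1388 6.1360] v=[0.0352 0.9903]
Step 6: x=[3.1210 6.6319] v=[-0.0356 0.9917]
Step 7: x=[3.2007 7.0001] v=[0.1594 0.7363]
Step 8: x=[3.4301 7.1684] v=[0.4588 0.3366]

Answer: 3.4301 7.1684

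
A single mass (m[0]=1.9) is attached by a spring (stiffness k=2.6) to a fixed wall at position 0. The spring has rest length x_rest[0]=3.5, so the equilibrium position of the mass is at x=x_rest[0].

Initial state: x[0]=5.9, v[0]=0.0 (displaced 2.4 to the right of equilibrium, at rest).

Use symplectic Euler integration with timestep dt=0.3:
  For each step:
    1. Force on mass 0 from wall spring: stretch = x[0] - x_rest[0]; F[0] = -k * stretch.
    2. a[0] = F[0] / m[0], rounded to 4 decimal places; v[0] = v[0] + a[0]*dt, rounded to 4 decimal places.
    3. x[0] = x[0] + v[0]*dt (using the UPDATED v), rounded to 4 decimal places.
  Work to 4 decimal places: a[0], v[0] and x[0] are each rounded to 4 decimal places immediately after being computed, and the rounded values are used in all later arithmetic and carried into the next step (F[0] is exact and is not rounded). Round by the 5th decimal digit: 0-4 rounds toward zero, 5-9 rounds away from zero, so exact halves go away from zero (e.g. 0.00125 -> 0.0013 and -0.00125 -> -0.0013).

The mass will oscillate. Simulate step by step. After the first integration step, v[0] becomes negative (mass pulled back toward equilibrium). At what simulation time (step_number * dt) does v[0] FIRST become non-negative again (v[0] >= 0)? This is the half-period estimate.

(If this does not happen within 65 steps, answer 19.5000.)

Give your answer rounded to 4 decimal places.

Answer: 2.7000

Derivation:
Step 0: x=[5.9000] v=[0.0000]
Step 1: x=[5.6044] v=[-0.9853]
Step 2: x=[5.0496] v=[-1.8492]
Step 3: x=[4.3040] v=[-2.4854]
Step 4: x=[3.4594] v=[-2.8155]
Step 5: x=[2.6198] v=[-2.7988]
Step 6: x=[1.8886] v=[-2.4375]
Step 7: x=[1.3558] v=[-1.7760]
Step 8: x=[1.0871] v=[-0.8957]
Step 9: x=[1.1156] v=[0.0949]
First v>=0 after going negative at step 9, time=2.7000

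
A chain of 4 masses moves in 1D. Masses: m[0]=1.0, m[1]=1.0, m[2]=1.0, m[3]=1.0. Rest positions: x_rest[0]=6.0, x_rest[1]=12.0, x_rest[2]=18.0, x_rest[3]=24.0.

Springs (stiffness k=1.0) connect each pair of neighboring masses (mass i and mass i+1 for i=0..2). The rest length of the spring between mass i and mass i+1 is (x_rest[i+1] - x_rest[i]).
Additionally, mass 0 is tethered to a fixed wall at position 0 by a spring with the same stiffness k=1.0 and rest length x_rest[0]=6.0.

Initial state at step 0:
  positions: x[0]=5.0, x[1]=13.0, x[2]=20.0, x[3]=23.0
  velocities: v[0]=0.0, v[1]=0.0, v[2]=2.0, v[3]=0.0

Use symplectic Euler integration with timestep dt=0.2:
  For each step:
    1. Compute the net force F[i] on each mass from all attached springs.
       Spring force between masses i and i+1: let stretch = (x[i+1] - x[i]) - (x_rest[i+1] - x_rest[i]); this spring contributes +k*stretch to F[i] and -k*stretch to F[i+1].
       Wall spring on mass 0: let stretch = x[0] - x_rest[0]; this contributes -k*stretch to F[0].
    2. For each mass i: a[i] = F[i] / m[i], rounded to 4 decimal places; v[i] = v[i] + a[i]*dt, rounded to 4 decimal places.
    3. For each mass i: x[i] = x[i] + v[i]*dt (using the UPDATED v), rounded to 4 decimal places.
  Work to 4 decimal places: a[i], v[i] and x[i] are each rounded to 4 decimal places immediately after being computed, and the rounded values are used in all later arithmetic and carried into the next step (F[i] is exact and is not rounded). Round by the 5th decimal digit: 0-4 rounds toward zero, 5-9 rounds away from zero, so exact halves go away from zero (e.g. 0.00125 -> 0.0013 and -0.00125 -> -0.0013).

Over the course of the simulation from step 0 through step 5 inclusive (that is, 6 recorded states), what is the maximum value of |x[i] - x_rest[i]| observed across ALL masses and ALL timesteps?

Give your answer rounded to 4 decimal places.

Step 0: x=[5.0000 13.0000 20.0000 23.0000] v=[0.0000 0.0000 2.0000 0.0000]
Step 1: x=[5.1200 12.9600 20.2400 23.1200] v=[0.6000 -0.2000 1.2000 0.6000]
Step 2: x=[5.3488 12.8976 20.3040 23.3648] v=[1.1440 -0.3120 0.3200 1.2240]
Step 3: x=[5.6656 12.8295 20.1942 23.7272] v=[1.5840 -0.3405 -0.5491 1.8118]
Step 4: x=[6.0423 12.7694 19.9311 24.1882] v=[1.8837 -0.3003 -1.3154 2.3052]
Step 5: x=[6.4464 12.7267 19.5518 24.7190] v=[2.0207 -0.2134 -1.8963 2.6538]
Max displacement = 2.3040

Answer: 2.3040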